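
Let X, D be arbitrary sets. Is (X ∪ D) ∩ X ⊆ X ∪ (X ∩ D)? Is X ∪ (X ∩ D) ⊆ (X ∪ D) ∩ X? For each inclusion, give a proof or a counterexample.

(⟹) Let x ∈ (X ∪ D) ∩ X. Then either x ∈ X and x ∉ D; or x ∈ X ∩ D. In each case x ∈ X ∪ (X ∩ D), so (X ∪ D) ∩ X ⊆ X ∪ (X ∩ D).

(⟸) Let x ∈ X ∪ (X ∩ D). Then either x ∈ X and x ∉ D; or x ∈ X ∩ D. In each case x ∈ (X ∪ D) ∩ X, so X ∪ (X ∩ D) ⊆ (X ∪ D) ∩ X.

Both inclusions hold.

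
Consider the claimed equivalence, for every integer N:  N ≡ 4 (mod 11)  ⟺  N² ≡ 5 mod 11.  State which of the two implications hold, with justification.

[⇐] This fails: take N = 7. Then 7² = 49 ≡ 5 (mod 11), yet 7 ≡ 7 (mod 11), not 4.

[⇒] Suppose N ≡ 4 (mod 11). Write N = 11j + 4. Then (11j + 4)² = 121j² + 88j + 16 = 11(11j² + 8j + 1) + 5, so N² ≡ 5 (mod 11).

Not equivalent: only (⇒) holds.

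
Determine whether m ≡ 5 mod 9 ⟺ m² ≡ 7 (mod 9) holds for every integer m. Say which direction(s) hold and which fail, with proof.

(⇐) This fails: take m = 4. Then 4² = 16 ≡ 7 (mod 9), yet 4 ≡ 4 (mod 9), not 5.

(⇒) Suppose m ≡ 5 mod 9. Write m = 9j + 5. Then (9j + 5)² = 81j² + 90j + 25 = 9(9j² + 10j + 2) + 7, so m² ≡ 7 (mod 9).

Only the forward direction holds.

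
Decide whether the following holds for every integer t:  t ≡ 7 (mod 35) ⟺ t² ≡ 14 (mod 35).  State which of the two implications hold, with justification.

(⇒) Suppose t ≡ 7 (mod 35). Write t = 35j + 7. Then (35j + 7)² = 1225j² + 490j + 49 = 35(35j² + 14j + 1) + 14, so t² ≡ 14 (mod 35).

(⇐) This fails: take t = 28. Then 28² = 784 ≡ 14 (mod 35), yet 28 ≡ 28 (mod 35), not 7.

Only the forward direction holds.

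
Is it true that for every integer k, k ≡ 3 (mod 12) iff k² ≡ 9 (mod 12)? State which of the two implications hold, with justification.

Forward direction. Suppose k ≡ 3 (mod 12). Write k = 12j + 3. Then (12j + 3)² = 144j² + 72j + 9 = 12(12j² + 6j) + 9, so k² ≡ 9 (mod 12).

Converse. This fails: take k = 9. Then 9² = 81 ≡ 9 (mod 12), yet 9 ≡ 9 (mod 12), not 3.

Not equivalent: only (⇒) holds.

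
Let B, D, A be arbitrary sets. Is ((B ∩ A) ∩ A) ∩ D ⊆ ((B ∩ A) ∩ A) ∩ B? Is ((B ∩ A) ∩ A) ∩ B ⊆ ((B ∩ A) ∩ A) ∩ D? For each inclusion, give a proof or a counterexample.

(⟹) Let x ∈ ((B ∩ A) ∩ A) ∩ D. Then x ∈ B ∩ D ∩ A, from which x ∈ ((B ∩ A) ∩ A) ∩ B.

(⟸) This inclusion fails. Take B = {1}, D = ∅, A = {1}; then 1 ∈ ((B ∩ A) ∩ A) ∩ B but 1 ∉ ((B ∩ A) ∩ A) ∩ D.

Only the forward inclusion holds.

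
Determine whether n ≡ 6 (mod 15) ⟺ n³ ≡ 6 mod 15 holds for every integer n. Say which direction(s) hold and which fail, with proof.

Forward direction. Suppose n ≡ 6 (mod 15). Write n = 15j + 6. Then (15j + 6)³ = 3375j³ + 4050j² + 1620j + 216 = 15(225j³ + 270j² + 108j + 14) + 6, so n³ ≡ 6 (mod 15).

Converse. Suppose n³ ≡ 6 (mod 15). The only residue r in {0, …, 14} with r³ ≡ 6 (mod 15) is r = 6, so n ≡ 6 (mod 15).

The biconditional holds.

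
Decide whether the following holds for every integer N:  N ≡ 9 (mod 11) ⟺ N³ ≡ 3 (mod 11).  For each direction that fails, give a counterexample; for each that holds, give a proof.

Forward direction. Suppose N ≡ 9 (mod 11). Write N = 11j + 9. Then (11j + 9)³ = 1331j³ + 3267j² + 2673j + 729 = 11(121j³ + 297j² + 243j + 66) + 3, so N³ ≡ 3 (mod 11).

Converse. Suppose N³ ≡ 3 (mod 11). The only residue r in {0, …, 10} with r³ ≡ 3 (mod 11) is r = 9, so N ≡ 9 (mod 11).

Both implications hold.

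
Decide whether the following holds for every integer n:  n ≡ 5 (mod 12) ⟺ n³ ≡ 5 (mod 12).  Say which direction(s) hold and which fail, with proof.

[⇒] Suppose n ≡ 5 (mod 12). Write n = 12j + 5. Then (12j + 5)³ = 1728j³ + 2160j² + 900j + 125 = 12(144j³ + 180j² + 75j + 10) + 5, so n³ ≡ 5 (mod 12).

[⇐] For the converse, argue contrapositively. If n ≢ 5 (mod 12), then n is congruent to one of 0, 1, 2, 3, 4, 6, 7, 8, 9, 10, 11 modulo 12, and these give n³ ≡ 0, 1, 8, 3, 4, 0, 7, 8, 9, 4, 11 respectively — never 5.

Both implications hold.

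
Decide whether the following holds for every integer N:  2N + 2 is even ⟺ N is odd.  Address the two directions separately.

(→) This fails: take N = 6. Then 2N + 2 = 14, which is even, yet N = 6 is even, not odd.

(←) Suppose N is odd. Since 2 is even, 2N is even for every N, so 2N + 2 has the same parity as 2, which is even. Hence 2N + 2 is even.

Not equivalent: only (⇐) holds.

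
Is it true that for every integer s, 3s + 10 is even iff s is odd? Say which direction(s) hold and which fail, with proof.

(⇒) This fails: s = 2 gives 3s + 10 = 16, which is even, but 2 is even, not odd.

(⇐) This also fails: s = 3 is odd, but 3s + 10 = 19 is odd, not even.

(⇒) fails and (⇐) fails.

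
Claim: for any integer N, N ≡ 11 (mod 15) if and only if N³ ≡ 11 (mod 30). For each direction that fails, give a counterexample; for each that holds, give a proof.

Only the converse holds.

Converse. The residues r modulo 30 with r³ ≡ 11 (mod 30) are exactly {11}, and each is ≡ 11 (mod 15).

Forward direction. This fails: take N = 26. Then 26 ≡ 11 (mod 15), but 26³ = 17576 ≡ 26 (mod 30), not 11.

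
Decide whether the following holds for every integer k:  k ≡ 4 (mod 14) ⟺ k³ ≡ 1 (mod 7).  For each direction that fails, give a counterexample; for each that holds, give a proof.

(⟹) Suppose k ≡ 4 (mod 14). Then k³ ≡ 4³ = 64 (mod 14), and since 7 ∣ 14, also k³ ≡ 1 (mod 7).

(⟸) This fails: take k = 1. Then 1³ = 1 ≡ 1 (mod 7), yet 1 ≡ 1 (mod 14), not 4.

The forward direction holds; the converse fails.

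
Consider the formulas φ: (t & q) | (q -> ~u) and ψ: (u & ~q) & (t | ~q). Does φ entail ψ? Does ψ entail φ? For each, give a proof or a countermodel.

Forward direction. This fails. Under q = F, u = F, t = F, the left side is true but the right side is false.

Converse. Assume the antecedent. If q is true, the antecedent cannot hold. If q is false, (t & q) | (q -> ~u) reduces to true regardless of the other variables. Either way (t & q) | (q -> ~u) holds.

The forward direction fails; the converse holds.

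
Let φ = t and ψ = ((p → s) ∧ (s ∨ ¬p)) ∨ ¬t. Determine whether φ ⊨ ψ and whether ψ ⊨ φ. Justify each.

[⇒] This fails. Under p = T, t = T, s = F, the left side is true but the right side is false.

[⇐] This fails. Under p = F, t = F, s = F, the left side is false but the right side is true.

Neither direction holds.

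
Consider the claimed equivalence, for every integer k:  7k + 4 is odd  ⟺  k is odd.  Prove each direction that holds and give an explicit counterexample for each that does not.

[⇒] Suppose 7k + 4 is odd. Since 7 is odd, 7k and k have the same parity, so 7k + 4 ≡ k + 4 (mod 2). As 4 is even, 7k + 4 is odd exactly when k is odd. Thus k is odd.

[⇐] Conversely, suppose k is odd; write k = 2j + 1. Then 7k + 4 = 7·(2j + 1) + 4 = 2·7j + 11, which is odd.

The biconditional holds.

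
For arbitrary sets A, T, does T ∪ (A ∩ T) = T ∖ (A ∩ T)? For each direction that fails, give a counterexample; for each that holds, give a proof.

Only the reverse inclusion holds.

(⟹) This inclusion fails. Take A = {1}, T = {1}; then 1 ∈ T ∪ (A ∩ T) but 1 ∉ T ∖ (A ∩ T).

(⟸) Let x ∈ T ∖ (A ∩ T). Then x ∈ T and x ∉ A, from which x ∈ T ∪ (A ∩ T).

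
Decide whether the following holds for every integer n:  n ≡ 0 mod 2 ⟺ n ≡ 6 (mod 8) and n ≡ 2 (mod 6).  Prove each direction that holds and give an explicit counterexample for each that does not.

(←) If n ≡ 6 (mod 8) and n ≡ 2 (mod 6), then by the Chinese remainder theorem n ≡ 14 (mod 24). Since 14 ≡ 0 (mod 2) and 2 ∣ 24, we get n ≡ 0 (mod 2).

(→) This fails: n = 0 gives 0 ≡ 0 (mod 2) but 0 ≡ 0 (mod 8), so the conjunction on the right does not hold.

Only the converse holds.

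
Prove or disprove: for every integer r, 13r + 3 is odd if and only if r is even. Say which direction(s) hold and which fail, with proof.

(←) Suppose r is even; write r = 2j. Then 13r + 3 = 13·(2j) + 3 = 2·13j + 3, which is odd.

(→) Suppose 13r + 3 is odd. Since 13 is odd, 13r and r have the same parity, so 13r + 3 ≡ r + 3 (mod 2). As 3 is odd, 13r + 3 is odd exactly when r is even. Thus r is even.

The biconditional holds.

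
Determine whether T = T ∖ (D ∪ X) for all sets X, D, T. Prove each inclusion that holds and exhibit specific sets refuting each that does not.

(⟹) This inclusion fails. Take X = {1}, D = ∅, T = {1}; then 1 ∈ T but 1 ∉ T ∖ (D ∪ X).

(⟸) Let x ∈ T ∖ (D ∪ X). Then x ∈ T and x ∉ X, D, from which x ∈ T.

The sets are not equal: only the reverse inclusion holds.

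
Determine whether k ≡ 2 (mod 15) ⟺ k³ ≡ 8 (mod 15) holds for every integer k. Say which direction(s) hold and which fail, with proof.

Converse. Suppose k³ ≡ 8 (mod 15). The only residue r in {0, …, 14} with r³ ≡ 8 (mod 15) is r = 2, so k ≡ 2 (mod 15).

Forward direction. Suppose k ≡ 2 (mod 15). Write k = 15j + 2. Then (15j + 2)³ = 3375j³ + 1350j² + 180j + 8 = 15(225j³ + 90j² + 12j) + 8, so k³ ≡ 8 (mod 15).

Equivalent; both directions hold.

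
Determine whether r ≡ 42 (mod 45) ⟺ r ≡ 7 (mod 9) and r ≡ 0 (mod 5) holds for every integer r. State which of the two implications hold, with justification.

(⟹) This fails: r = 42 gives 42 ≡ 42 (mod 45) but 42 ≡ 6 (mod 9), so the conjunction on the right does not hold.

(⟸) This fails: r = 25 satisfies both congruences on the right (25 ≡ 7 mod 9 and 25 ≡ 0 mod 5) yet 25 ≡ 25 (mod 45), not 42.

(⇒) fails and (⇐) fails.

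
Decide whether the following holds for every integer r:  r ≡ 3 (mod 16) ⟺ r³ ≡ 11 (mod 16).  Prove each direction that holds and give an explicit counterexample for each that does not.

The biconditional holds.

[⇒] Suppose r ≡ 3 (mod 16). Write r = 16j + 3. Then (16j + 3)³ = 4096j³ + 2304j² + 432j + 27 = 16(256j³ + 144j² + 27j + 1) + 11, so r³ ≡ 11 (mod 16).

[⇐] Conversely, suppose r³ ≡ 11 (mod 16). The only residue r in {0, …, 15} with r³ ≡ 11 (mod 16) is r = 3, so r ≡ 3 (mod 16).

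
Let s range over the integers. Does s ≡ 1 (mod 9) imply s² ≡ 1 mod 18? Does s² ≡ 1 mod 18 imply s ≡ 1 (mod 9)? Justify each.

(⇒) fails and (⇐) fails.

(⇒) This fails: take s = 10. Then 10 ≡ 1 (mod 9), but 10² = 100 ≡ 10 (mod 18), not 1.

(⇐) This fails: take s = 17. Then 17² = 289 ≡ 1 (mod 18), yet 17 ≡ 8 (mod 9), not 1.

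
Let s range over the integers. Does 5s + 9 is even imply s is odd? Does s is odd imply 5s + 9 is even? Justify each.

[⇐] Suppose s is odd; write s = 2j + 1. Then 5s + 9 = 5·(2j + 1) + 9 = 2·5j + 14, which is even.

[⇒] Suppose 5s + 9 is even. Since 5 is odd, 5s and s have the same parity, so 5s + 9 ≡ s + 9 (mod 2). As 9 is odd, 5s + 9 is even exactly when s is odd. Thus s is odd.

Both directions hold.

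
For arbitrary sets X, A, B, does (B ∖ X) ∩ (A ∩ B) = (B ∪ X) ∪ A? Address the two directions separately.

(⊆) holds; (⊇) fails.

Forward inclusion. Let x ∈ (B ∖ X) ∩ (A ∩ B). Then x ∈ A ∩ B and x ∉ X, from which x ∈ (B ∪ X) ∪ A.

Reverse inclusion. This inclusion fails. Take X = {1}, A = ∅, B = ∅; then 1 ∈ (B ∪ X) ∪ A but 1 ∉ (B ∖ X) ∩ (A ∩ B).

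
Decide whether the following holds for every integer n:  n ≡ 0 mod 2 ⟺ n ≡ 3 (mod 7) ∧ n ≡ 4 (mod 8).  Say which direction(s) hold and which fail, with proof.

Only the converse holds.

(←) If n ≡ 3 (mod 7) and n ≡ 4 (mod 8), then by the Chinese remainder theorem n ≡ 52 (mod 56). Since 52 ≡ 0 (mod 2) and 2 ∣ 56, we get n ≡ 0 (mod 2).

(→) This fails: n = 0 gives 0 ≡ 0 (mod 2) but 0 ≡ 0 (mod 7), so the conjunction on the right does not hold.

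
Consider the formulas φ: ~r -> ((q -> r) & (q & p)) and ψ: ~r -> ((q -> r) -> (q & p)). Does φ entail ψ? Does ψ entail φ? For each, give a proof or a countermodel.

(⇒) holds; (⇐) fails.

[⇒] Assume the antecedent. If p is true, the antecedent forces (p = T, q = F, r = T) or (p = T, q = T, r = T), and ~r -> ((q -> r) -> (q & p)) holds there. If p is false, the antecedent forces (p = F, q = F, r = T) or (p = F, q = T, r = T), and ~r -> ((q -> r) -> (q & p)) holds there. Either way ~r -> ((q -> r) -> (q & p)) holds.

[⇐] This fails. Under p = F, q = T, r = F, the left side is false but the right side is true.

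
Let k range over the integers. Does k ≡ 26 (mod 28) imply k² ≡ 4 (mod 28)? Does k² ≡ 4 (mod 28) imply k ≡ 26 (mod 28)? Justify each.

Only the forward direction holds.

Forward direction. Suppose k ≡ 26 (mod 28). Write k = 28j + 26. Then (28j + 26)² = 784j² + 1456j + 676 = 28(28j² + 52j + 24) + 4, so k² ≡ 4 (mod 28).

Converse. This fails: take k = 2. Then 2² = 4 ≡ 4 (mod 28), yet 2 ≡ 2 (mod 28), not 26.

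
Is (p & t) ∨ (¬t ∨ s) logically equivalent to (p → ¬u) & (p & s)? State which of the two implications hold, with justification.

The forward direction fails; the converse holds.

(⟸) Assume the antecedent. If u is true, the antecedent cannot hold. If u is false, the antecedent forces (u = F, s = T, p = T, t = F) or (u = F, s = T, p = T, t = T), and (p & t) ∨ (¬t ∨ s) holds there. Either way (p & t) ∨ (¬t ∨ s) holds.

(⟹) This fails. Under u = F, s = F, p = F, t = F, the left side is true but the right side is false.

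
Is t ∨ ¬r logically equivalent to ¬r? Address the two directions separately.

Only the converse holds.

[⇒] This fails. Under t = T, r = T, the left side is true but the right side is false.

[⇐] Assume the antecedent. If t is true, t ∨ ¬r reduces to true regardless of the other variables. If t is false, the antecedent forces (t = F, r = F), and t ∨ ¬r holds there. Either way t ∨ ¬r holds.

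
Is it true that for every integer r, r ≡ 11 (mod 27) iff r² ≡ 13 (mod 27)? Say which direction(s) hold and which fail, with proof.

The forward direction holds; the converse fails.

(⇐) This fails: take r = 16. Then 16² = 256 ≡ 13 (mod 27), yet 16 ≡ 16 (mod 27), not 11.

(⇒) Suppose r ≡ 11 (mod 27). Write r = 27j + 11. Then (27j + 11)² = 729j² + 594j + 121 = 27(27j² + 22j + 4) + 13, so r² ≡ 13 (mod 27).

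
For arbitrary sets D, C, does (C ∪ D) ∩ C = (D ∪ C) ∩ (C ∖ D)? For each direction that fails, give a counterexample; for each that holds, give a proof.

Only the reverse inclusion holds.

(⟹) This inclusion fails. Take D = {1}, C = {1}; then 1 ∈ (C ∪ D) ∩ C but 1 ∉ (D ∪ C) ∩ (C ∖ D).

(⟸) Let x ∈ (D ∪ C) ∩ (C ∖ D). Then x ∈ C and x ∉ D, from which x ∈ (C ∪ D) ∩ C.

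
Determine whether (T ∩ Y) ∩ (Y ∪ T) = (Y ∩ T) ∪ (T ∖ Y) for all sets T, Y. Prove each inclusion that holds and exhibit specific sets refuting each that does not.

(⟹) Let x ∈ (T ∩ Y) ∩ (Y ∪ T). Then x ∈ T ∩ Y, from which x ∈ (Y ∩ T) ∪ (T ∖ Y).

(⟸) This inclusion fails. Take T = {1}, Y = ∅; then 1 ∈ (Y ∩ T) ∪ (T ∖ Y) but 1 ∉ (T ∩ Y) ∩ (Y ∪ T).

The sets are not equal: only the forward inclusion holds.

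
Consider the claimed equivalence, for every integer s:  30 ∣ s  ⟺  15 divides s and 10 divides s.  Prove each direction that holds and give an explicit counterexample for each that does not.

(⇒) If 30 ∣ s, write s = 30q. Since 30 = 2·15, s = 15·(2q), so 15 ∣ s; and since 30 = 3·10, s = 10·(3q), so 10 ∣ s.

(⇐) Suppose 15 ∣ s and 10 ∣ s. Any common multiple of 15 and 10 is a multiple of their lcm; here lcm(15, 10) = 15·10/gcd(15, 10) = 150/5 = 30, so 30 ∣ s.

The biconditional holds.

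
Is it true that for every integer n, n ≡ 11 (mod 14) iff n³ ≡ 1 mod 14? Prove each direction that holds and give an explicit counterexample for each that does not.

(⇒) holds; (⇐) fails.

Forward direction. Suppose n ≡ 11 (mod 14). Write n = 14j + 11. Then (14j + 11)³ = 2744j³ + 6468j² + 5082j + 1331 = 14(196j³ + 462j² + 363j + 95) + 1, so n³ ≡ 1 (mod 14).

Converse. This fails: take n = 1. Then 1³ = 1 ≡ 1 (mod 14), yet 1 ≡ 1 (mod 14), not 11.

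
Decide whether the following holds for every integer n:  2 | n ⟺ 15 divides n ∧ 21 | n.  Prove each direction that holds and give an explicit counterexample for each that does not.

Forward direction. This fails: take n = 2. Certainly 2 ∣ 2, but 15 ∤ 2.

Converse. This fails: take n = 105. Both 15 ∣ 105 and 21 ∣ 105, yet 105 is not a multiple of 2 (since 105 = 52·2 + 1), so 2 ∤ 105.

Both directions fail.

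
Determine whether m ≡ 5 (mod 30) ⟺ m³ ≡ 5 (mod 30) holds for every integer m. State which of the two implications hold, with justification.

Both implications hold.

[⇒] Suppose m ≡ 5 (mod 30). Write m = 30j + 5. Then (30j + 5)³ = 27000j³ + 13500j² + 2250j + 125 = 30(900j³ + 450j² + 75j + 4) + 5, so m³ ≡ 5 (mod 30).

[⇐] Conversely, suppose m³ ≡ 5 (mod 30). The only residue r in {0, …, 29} with r³ ≡ 5 (mod 30) is r = 5, so m ≡ 5 (mod 30).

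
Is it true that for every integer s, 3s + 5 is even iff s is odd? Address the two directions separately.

Equivalent; both directions hold.

(⟹) Suppose 3s + 5 is even. Since 3 is odd, 3s and s have the same parity, so 3s + 5 ≡ s + 5 (mod 2). As 5 is odd, 3s + 5 is even exactly when s is odd. Thus s is odd.

(⟸) Conversely, suppose s is odd; write s = 2j + 1. Then 3s + 5 = 3·(2j + 1) + 5 = 2·3j + 8, which is even.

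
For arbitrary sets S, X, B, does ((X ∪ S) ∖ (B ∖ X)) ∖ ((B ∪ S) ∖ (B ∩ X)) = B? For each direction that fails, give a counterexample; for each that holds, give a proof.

(⊆) fails and (⊇) fails.

Forward inclusion. This inclusion fails. Take S = ∅, X = {1}, B = ∅; then 1 ∈ ((X ∪ S) ∖ (B ∖ X)) ∖ ((B ∪ S) ∖ (B ∩ X)) but 1 ∉ B.

Reverse inclusion. This inclusion fails. Take S = ∅, X = ∅, B = {1}; then 1 ∈ B but 1 ∉ ((X ∪ S) ∖ (B ∖ X)) ∖ ((B ∪ S) ∖ (B ∩ X)).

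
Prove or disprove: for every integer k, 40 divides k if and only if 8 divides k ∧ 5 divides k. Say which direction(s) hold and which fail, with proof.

Both directions hold.

Forward direction. If 40 ∣ k, write k = 40q. Since 40 = 5·8, k = 8·(5q), so 8 ∣ k; and since 40 = 8·5, k = 5·(8q), so 5 ∣ k.

Converse. Suppose 8 ∣ k and 5 ∣ k. Any common multiple of 8 and 5 is a multiple of their lcm; here gcd(8, 5) = 1, so lcm(8, 5) = 8·5 = 40, so 40 ∣ k.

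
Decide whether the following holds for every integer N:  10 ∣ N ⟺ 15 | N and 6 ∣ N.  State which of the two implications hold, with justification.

Not equivalent: only (⇐) holds.

(→) This fails: take N = 10. Certainly 10 ∣ 10, but 15 ∤ 10.

(←) Suppose 15 ∣ N and 6 ∣ N. Any common multiple of 15 and 6 is a multiple of their lcm; here lcm(15, 6) = 15·6/gcd(15, 6) = 90/3 = 30, so 30 ∣ N. Since 10 ∣ 30, it follows that 10 ∣ N.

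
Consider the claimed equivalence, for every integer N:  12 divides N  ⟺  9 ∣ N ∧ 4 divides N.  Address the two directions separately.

[⇒] This fails: take N = 12. Certainly 12 ∣ 12, but 9 ∤ 12.

[⇐] Suppose 9 ∣ N and 4 ∣ N. Any common multiple of 9 and 4 is a multiple of their lcm; here gcd(9, 4) = 1, so lcm(9, 4) = 9·4 = 36, so 36 ∣ N. Since 12 ∣ 36, it follows that 12 ∣ N.

(⇒) fails; (⇐) holds.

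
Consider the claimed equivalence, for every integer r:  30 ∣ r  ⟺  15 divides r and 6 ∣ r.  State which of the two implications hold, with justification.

The biconditional holds.

(→) If 30 ∣ r, write r = 30q. Since 30 = 2·15, r = 15·(2q), so 15 ∣ r; and since 30 = 5·6, r = 6·(5q), so 6 ∣ r.

(←) Suppose 15 ∣ r and 6 ∣ r. Any common multiple of 15 and 6 is a multiple of their lcm; here lcm(15, 6) = 15·6/gcd(15, 6) = 90/3 = 30, so 30 ∣ r.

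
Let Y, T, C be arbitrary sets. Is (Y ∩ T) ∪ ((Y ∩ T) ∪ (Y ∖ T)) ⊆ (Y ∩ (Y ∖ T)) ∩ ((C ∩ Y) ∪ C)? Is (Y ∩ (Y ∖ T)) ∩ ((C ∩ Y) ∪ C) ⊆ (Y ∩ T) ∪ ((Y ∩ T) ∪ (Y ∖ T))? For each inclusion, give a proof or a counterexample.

(⟹) This inclusion fails. Take Y = {1}, T = ∅, C = ∅; then 1 ∈ (Y ∩ T) ∪ ((Y ∩ T) ∪ (Y ∖ T)) but 1 ∉ (Y ∩ (Y ∖ T)) ∩ ((C ∩ Y) ∪ C).

(⟸) Let x ∈ (Y ∩ (Y ∖ T)) ∩ ((C ∩ Y) ∪ C). Then x ∈ Y ∩ C and x ∉ T, from which x ∈ (Y ∩ T) ∪ ((Y ∩ T) ∪ (Y ∖ T)).

Only the reverse inclusion holds.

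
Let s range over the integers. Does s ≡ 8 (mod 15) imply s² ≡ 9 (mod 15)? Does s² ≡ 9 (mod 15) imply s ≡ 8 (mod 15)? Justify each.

(⇒) This fails: take s = 8. Then 8 ≡ 8 (mod 15), but 8² = 64 ≡ 4 (mod 15), not 9.

(⇐) This fails: take s = 3. Then 3² = 9 ≡ 9 (mod 15), yet 3 ≡ 3 (mod 15), not 8.

(⇒) fails and (⇐) fails.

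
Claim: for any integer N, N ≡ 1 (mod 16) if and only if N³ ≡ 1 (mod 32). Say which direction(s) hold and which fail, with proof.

(→) This fails: take N = 17. Then 17 ≡ 1 (mod 16), but 17³ = 4913 ≡ 17 (mod 32), not 1.

(←) Conversely, the residues r modulo 32 with r³ ≡ 1 (mod 32) are exactly {1}, and each is ≡ 1 (mod 16).

Not equivalent: only (⇐) holds.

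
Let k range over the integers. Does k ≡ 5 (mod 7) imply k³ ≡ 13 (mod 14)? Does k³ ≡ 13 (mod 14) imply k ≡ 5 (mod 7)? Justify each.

(⇒) This fails: take k = 12. Then 12 ≡ 5 (mod 7), but 12³ = 1728 ≡ 6 (mod 14), not 13.

(⇐) This fails: take k = 3. Then 3³ = 27 ≡ 13 (mod 14), yet 3 ≡ 3 (mod 7), not 5.

Neither direction holds.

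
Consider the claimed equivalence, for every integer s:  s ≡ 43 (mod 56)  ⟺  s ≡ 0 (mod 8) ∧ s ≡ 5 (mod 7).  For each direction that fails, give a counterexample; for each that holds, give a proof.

[⇒] This fails: s = 43 gives 43 ≡ 43 (mod 56) but 43 ≡ 3 (mod 8), so the conjunction on the right does not hold.

[⇐] This fails: s = 40 satisfies both congruences on the right (40 ≡ 0 mod 8 and 40 ≡ 5 mod 7) yet 40 ≡ 40 (mod 56), not 43.

(⇒) fails and (⇐) fails.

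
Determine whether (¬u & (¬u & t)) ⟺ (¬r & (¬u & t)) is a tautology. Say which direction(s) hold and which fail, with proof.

[⇒] This fails. Under t = T, r = T, u = F, the left side is true but the right side is false.

[⇐] Assume the antecedent. If t is true, the antecedent forces (t = T, r = F, u = F), and ¬u & (¬u & t) holds there. If t is false, the antecedent cannot hold. Either way ¬u & (¬u & t) holds.

Not equivalent: only (⇐) holds.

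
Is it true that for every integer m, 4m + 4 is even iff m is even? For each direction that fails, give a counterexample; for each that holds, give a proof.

(⇒) fails; (⇐) holds.

Converse. Suppose m is even. Since 4 is even, 4m is even for every m, so 4m + 4 has the same parity as 4, which is even. Hence 4m + 4 is even.

Forward direction. This fails: take m = 5. Then 4m + 4 = 24, which is even, yet m = 5 is odd, not even.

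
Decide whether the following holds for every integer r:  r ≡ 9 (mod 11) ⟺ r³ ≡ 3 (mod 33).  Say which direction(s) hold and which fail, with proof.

The forward direction fails; the converse holds.

(⇐) The residues r modulo 33 with r³ ≡ 3 (mod 33) are exactly {9}, and each is ≡ 9 (mod 11).

(⇒) This fails: take r = 20. Then 20 ≡ 9 (mod 11), but 20³ = 8000 ≡ 14 (mod 33), not 3.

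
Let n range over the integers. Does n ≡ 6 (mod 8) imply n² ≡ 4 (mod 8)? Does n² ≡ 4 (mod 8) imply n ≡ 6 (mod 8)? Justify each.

(⟹) Suppose n ≡ 6 (mod 8). Write n = 8j + 6. Then (8j + 6)² = 64j² + 96j + 36 = 8(8j² + 12j + 4) + 4, so n² ≡ 4 (mod 8).

(⟸) This fails: take n = 2. Then 2² = 4 ≡ 4 (mod 8), yet 2 ≡ 2 (mod 8), not 6.

(⇒) holds; (⇐) fails.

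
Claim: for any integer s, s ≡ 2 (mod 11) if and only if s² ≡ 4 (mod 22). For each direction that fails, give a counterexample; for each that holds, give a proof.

Forward direction. This fails: take s = 13. Then 13 ≡ 2 (mod 11), but 13² = 169 ≡ 15 (mod 22), not 4.

Converse. This fails: take s = 20. Then 20² = 400 ≡ 4 (mod 22), yet 20 ≡ 9 (mod 11), not 2.

Neither implication holds.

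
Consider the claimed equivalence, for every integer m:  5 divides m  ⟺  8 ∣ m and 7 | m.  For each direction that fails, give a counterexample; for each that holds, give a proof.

(⟹) This fails: take m = 5. Certainly 5 ∣ 5, but 8 ∤ 5.

(⟸) This fails: take m = 56. Both 8 ∣ 56 and 7 ∣ 56, yet 56 is not a multiple of 5 (since 56 = 11·5 + 1), so 5 ∤ 56.

Neither implication holds.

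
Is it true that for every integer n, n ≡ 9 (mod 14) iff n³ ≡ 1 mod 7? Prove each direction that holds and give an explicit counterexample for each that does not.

Only the forward implication holds.

(→) Suppose n ≡ 9 (mod 14). Then n³ ≡ 9³ = 729 (mod 14), and since 7 ∣ 14, also n³ ≡ 1 (mod 7).

(←) This fails: take n = 1. Then 1³ = 1 ≡ 1 (mod 7), yet 1 ≡ 1 (mod 14), not 9.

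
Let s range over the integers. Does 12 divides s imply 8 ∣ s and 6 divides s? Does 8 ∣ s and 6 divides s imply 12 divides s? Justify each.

(⟹) This fails: take s = 12. Certainly 12 ∣ 12, but 8 ∤ 12.

(⟸) Suppose 8 ∣ s and 6 ∣ s. Any common multiple of 8 and 6 is a multiple of their lcm; here lcm(8, 6) = 8·6/gcd(8, 6) = 48/2 = 24, so 24 ∣ s. Since 12 ∣ 24, it follows that 12 ∣ s.

The forward direction fails; the converse holds.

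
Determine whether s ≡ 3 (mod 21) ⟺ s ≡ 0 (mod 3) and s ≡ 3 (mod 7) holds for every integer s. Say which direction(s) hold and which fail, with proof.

Both directions hold.

(⟹) Suppose s ≡ 3 (mod 21); write s = 21j + 3. Since 3 ∣ 21, reducing mod 3 gives s ≡ 3 ≡ 0 (mod 3); since 7 ∣ 21, reducing mod 7 gives s ≡ 3 (mod 7).

(⟸) Conversely, if s ≡ 0 (mod 3) and s ≡ 3 (mod 7), then by the Chinese remainder theorem s ≡ 3 (mod 21). This is exactly s ≡ 3 (mod 21).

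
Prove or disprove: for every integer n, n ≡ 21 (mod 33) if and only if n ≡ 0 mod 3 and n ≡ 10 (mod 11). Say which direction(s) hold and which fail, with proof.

Forward direction. Suppose n ≡ 21 (mod 33); write n = 33j + 21. Since 3 ∣ 33, reducing mod 3 gives n ≡ 21 ≡ 0 (mod 3); since 11 ∣ 33, reducing mod 11 gives n ≡ 21 ≡ 10 (mod 11).

Converse. If n ≡ 0 (mod 3) and n ≡ 10 (mod 11), then by the Chinese remainder theorem n ≡ 21 (mod 33). This is exactly n ≡ 21 (mod 33).

The biconditional holds.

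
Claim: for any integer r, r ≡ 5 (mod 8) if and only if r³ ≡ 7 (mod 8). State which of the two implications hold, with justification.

[⇒] This fails: take r = 5. Then 5 ≡ 5 (mod 8), but 5³ = 125 ≡ 5 (mod 8), not 7.

[⇐] This fails: take r = 7. Then 7³ = 343 ≡ 7 (mod 8), yet 7 ≡ 7 (mod 8), not 5.

Both directions fail.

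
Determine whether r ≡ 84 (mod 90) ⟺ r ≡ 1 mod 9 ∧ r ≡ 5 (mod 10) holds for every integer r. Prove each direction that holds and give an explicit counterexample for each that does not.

Both directions fail.

(→) This fails: r = 84 gives 84 ≡ 84 (mod 90) but 84 ≡ 3 (mod 9), so the conjunction on the right does not hold.

(←) This fails: r = 55 satisfies both congruences on the right (55 ≡ 1 mod 9 and 55 ≡ 5 mod 10) yet 55 ≡ 55 (mod 90), not 84.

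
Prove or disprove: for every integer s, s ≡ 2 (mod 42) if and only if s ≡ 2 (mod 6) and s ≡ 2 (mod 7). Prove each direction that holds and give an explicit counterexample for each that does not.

Equivalent; both directions hold.

(⟹) Suppose s ≡ 2 (mod 42); write s = 42j + 2. Since 6 ∣ 42, reducing mod 6 gives s ≡ 2 (mod 6); since 7 ∣ 42, reducing mod 7 gives s ≡ 2 (mod 7).

(⟸) Conversely, if s ≡ 2 (mod 6) and s ≡ 2 (mod 7), then by the Chinese remainder theorem s ≡ 2 (mod 42). This is exactly s ≡ 2 (mod 42).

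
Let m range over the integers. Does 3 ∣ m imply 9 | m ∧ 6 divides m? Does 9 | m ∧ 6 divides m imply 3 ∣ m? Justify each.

(→) This fails: take m = 3. Certainly 3 ∣ 3, but 9 ∤ 3.

(←) Suppose 9 ∣ m and 6 ∣ m. Any common multiple of 9 and 6 is a multiple of their lcm; here lcm(9, 6) = 9·6/gcd(9, 6) = 54/3 = 18, so 18 ∣ m. Since 3 ∣ 18, it follows that 3 ∣ m.

Only the converse holds.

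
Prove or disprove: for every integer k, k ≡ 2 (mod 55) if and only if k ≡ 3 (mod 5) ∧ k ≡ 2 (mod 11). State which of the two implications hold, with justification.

(⟹) This fails: k = 2 gives 2 ≡ 2 (mod 55) but 2 ≡ 2 (mod 5), so the conjunction on the right does not hold.

(⟸) This fails: k = 13 satisfies both congruences on the right (13 ≡ 3 mod 5 and 13 ≡ 2 mod 11) yet 13 ≡ 13 (mod 55), not 2.

Neither implication holds.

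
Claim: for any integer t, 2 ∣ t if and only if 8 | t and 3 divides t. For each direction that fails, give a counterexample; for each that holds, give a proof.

(⇒) fails; (⇐) holds.

(⇒) This fails: take t = 2. Certainly 2 ∣ 2, but 8 ∤ 2.

(⇐) Suppose 8 ∣ t and 3 ∣ t. Any common multiple of 8 and 3 is a multiple of their lcm; here gcd(8, 3) = 1, so lcm(8, 3) = 8·3 = 24, so 24 ∣ t. Since 2 ∣ 24, it follows that 2 ∣ t.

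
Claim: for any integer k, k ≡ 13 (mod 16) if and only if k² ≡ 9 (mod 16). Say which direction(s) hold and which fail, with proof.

Not equivalent: only (⇒) holds.

(⟸) This fails: take k = 3. Then 3² = 9 ≡ 9 (mod 16), yet 3 ≡ 3 (mod 16), not 13.

(⟹) Suppose k ≡ 13 (mod 16). Write k = 16j + 13. Then (16j + 13)² = 256j² + 416j + 169 = 16(16j² + 26j + 10) + 9, so k² ≡ 9 (mod 16).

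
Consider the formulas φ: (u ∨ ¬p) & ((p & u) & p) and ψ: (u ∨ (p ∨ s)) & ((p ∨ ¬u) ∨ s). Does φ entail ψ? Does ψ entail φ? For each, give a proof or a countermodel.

[⇒] Assume the antecedent. If p is true, (u ∨ (p ∨ s)) & ((p ∨ ¬u) ∨ s) reduces to true regardless of the other variables. If p is false, the antecedent cannot hold. Either way (u ∨ (p ∨ s)) & ((p ∨ ¬u) ∨ s) holds.

[⇐] This fails. Under p = T, s = F, u = F, the left side is false but the right side is true.

(⇒) holds; (⇐) fails.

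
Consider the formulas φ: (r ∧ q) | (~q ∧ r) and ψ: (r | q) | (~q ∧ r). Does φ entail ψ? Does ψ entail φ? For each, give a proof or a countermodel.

(⇐) This fails. Under r = F, q = T, the left side is false but the right side is true.

(⇒) Assume the antecedent. If r is true, (r | q) | (~q ∧ r) reduces to true regardless of the other variables. If r is false, the antecedent cannot hold. Either way (r | q) | (~q ∧ r) holds.

The forward direction holds; the converse fails.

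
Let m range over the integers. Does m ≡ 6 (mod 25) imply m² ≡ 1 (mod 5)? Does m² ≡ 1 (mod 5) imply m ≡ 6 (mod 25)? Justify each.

Not equivalent: only (⇒) holds.

[⇒] Suppose m ≡ 6 (mod 25). Then m² ≡ 6² = 36 (mod 25), and since 5 ∣ 25, also m² ≡ 1 (mod 5).

[⇐] This fails: take m = 1. Then 1² = 1 ≡ 1 (mod 5), yet 1 ≡ 1 (mod 25), not 6.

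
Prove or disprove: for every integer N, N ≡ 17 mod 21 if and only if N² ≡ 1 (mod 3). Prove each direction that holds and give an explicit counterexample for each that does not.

Only the forward implication holds.

[⇒] Suppose N ≡ 17 (mod 21). Then N² ≡ 17² = 289 (mod 21), and since 3 ∣ 21, also N² ≡ 1 (mod 3).

[⇐] This fails: take N = 1. Then 1² = 1 ≡ 1 (mod 3), yet 1 ≡ 1 (mod 21), not 17.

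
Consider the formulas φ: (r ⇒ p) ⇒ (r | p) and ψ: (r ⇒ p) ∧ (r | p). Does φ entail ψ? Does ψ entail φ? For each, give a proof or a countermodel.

Not equivalent: only (⇐) holds.

Forward direction. This fails. Under p = F, r = T, the left side is true but the right side is false.

Converse. Assume the antecedent. If p is true, (r ⇒ p) ⇒ (r | p) reduces to true regardless of the other variables. If p is false, the antecedent cannot hold. Either way (r ⇒ p) ⇒ (r | p) holds.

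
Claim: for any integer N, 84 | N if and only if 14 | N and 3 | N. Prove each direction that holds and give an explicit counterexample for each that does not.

(⇒) holds; (⇐) fails.

[⇐] This fails: take N = 42. Both 14 ∣ 42 and 3 ∣ 42, yet 42 is not a multiple of 84 (since 42 = 0·84 + 42), so 84 ∤ 42.

[⇒] If 84 ∣ N, write N = 84q. Since 84 = 6·14, N = 14·(6q), so 14 ∣ N; and since 84 = 28·3, N = 3·(28q), so 3 ∣ N.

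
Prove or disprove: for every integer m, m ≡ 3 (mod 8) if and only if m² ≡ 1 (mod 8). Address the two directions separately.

(→) Suppose m ≡ 3 (mod 8). Write m = 8j + 3. Then (8j + 3)² = 64j² + 48j + 9 = 8(8j² + 6j + 1) + 1, so m² ≡ 1 (mod 8).

(←) This fails: take m = 1. Then 1² = 1 ≡ 1 (mod 8), yet 1 ≡ 1 (mod 8), not 3.

The forward direction holds; the converse fails.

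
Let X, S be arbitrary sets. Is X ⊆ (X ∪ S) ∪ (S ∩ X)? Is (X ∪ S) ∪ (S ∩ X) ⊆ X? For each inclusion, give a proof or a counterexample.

(⟹) Let x ∈ X. Then either x ∈ X and x ∉ S; or x ∈ X ∩ S. In each case x ∈ (X ∪ S) ∪ (S ∩ X), so X ⊆ (X ∪ S) ∪ (S ∩ X).

(⟸) This inclusion fails. Take X = ∅, S = {1}; then 1 ∈ (X ∪ S) ∪ (S ∩ X) but 1 ∉ X.

The sets are not equal: only the forward inclusion holds.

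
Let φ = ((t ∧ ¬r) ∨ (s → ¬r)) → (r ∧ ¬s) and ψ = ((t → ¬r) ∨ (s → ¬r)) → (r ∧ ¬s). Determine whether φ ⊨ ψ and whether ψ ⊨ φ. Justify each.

(⇒) fails; (⇐) holds.

Forward direction. This fails. Under t = F, s = T, r = T, the left side is true but the right side is false.

Converse. Assume the antecedent. If t is true, the antecedent forces (t = T, s = F, r = T) or (t = T, s = T, r = T), and the consequent holds there. If t is false, the antecedent forces (t = F, s = F, r = T), and the consequent holds there. Either way the consequent holds.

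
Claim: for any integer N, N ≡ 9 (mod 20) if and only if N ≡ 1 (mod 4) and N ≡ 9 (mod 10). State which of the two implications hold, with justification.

Equivalent; both directions hold.

(⟸) If N ≡ 1 (mod 4) and N ≡ 9 (mod 10), then by the Chinese remainder theorem N ≡ 9 (mod 20). This is exactly N ≡ 9 (mod 20).

(⟹) Suppose N ≡ 9 (mod 20); write N = 20j + 9. Since 4 ∣ 20, reducing mod 4 gives N ≡ 9 ≡ 1 (mod 4); since 10 ∣ 20, reducing mod 10 gives N ≡ 9 (mod 10).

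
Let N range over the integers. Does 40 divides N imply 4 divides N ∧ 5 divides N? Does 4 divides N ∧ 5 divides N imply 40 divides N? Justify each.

(⇒) If 40 ∣ N, write N = 40q. Since 40 = 10·4, N = 4·(10q), so 4 ∣ N; and since 40 = 8·5, N = 5·(8q), so 5 ∣ N.

(⇐) This fails: take N = 20. Both 4 ∣ 20 and 5 ∣ 20, yet 20 is not a multiple of 40 (since 20 = 0·40 + 20), so 40 ∤ 20.

Only the forward direction holds.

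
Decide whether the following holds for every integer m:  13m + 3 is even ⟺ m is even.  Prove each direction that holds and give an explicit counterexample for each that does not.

(⇒) This fails: m = 7 gives 13m + 3 = 94, which is even, but 7 is odd, not even.

(⇐) This also fails: m = 6 is even, but 13m + 3 = 81 is odd, not even.

Neither direction holds.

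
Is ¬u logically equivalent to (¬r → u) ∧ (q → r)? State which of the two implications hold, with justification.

[⇒] This fails. Under u = F, r = F, q = F, the left side is true but the right side is false.

[⇐] This fails. Under u = T, r = F, q = F, the left side is false but the right side is true.

(⇒) fails and (⇐) fails.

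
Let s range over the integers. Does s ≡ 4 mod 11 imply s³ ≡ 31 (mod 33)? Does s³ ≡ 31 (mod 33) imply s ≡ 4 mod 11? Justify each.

(⟹) This fails: take s = 15. Then 15 ≡ 4 (mod 11), but 15³ = 3375 ≡ 9 (mod 33), not 31.

(⟸) Conversely, the residues r modulo 33 with r³ ≡ 31 (mod 33) are exactly {4}, and each is ≡ 4 (mod 11).

The forward direction fails; the converse holds.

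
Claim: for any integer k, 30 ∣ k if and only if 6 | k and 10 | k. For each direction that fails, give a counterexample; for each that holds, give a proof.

Both directions hold.

Converse. Suppose 6 ∣ k and 10 ∣ k. Any common multiple of 6 and 10 is a multiple of their lcm; here lcm(6, 10) = 6·10/gcd(6, 10) = 60/2 = 30, so 30 ∣ k.

Forward direction. If 30 ∣ k, write k = 30q. Since 30 = 5·6, k = 6·(5q), so 6 ∣ k; and since 30 = 3·10, k = 10·(3q), so 10 ∣ k.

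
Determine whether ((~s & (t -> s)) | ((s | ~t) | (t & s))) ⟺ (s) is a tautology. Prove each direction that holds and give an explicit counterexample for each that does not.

(⟸) Assume the antecedent. If s is true, the consequent reduces to true regardless of the other variables. If s is false, the antecedent cannot hold. Either way the consequent holds.

(⟹) This fails. Under s = F, t = F, the left side is true but the right side is false.

Not equivalent: only (⇐) holds.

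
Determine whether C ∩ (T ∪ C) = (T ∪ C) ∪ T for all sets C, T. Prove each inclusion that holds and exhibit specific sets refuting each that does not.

(⟹) Let x ∈ C ∩ (T ∪ C). Then either x ∈ C and x ∉ T; or x ∈ C ∩ T. In each case x ∈ (T ∪ C) ∪ T, so C ∩ (T ∪ C) ⊆ (T ∪ C) ∪ T.

(⟸) This inclusion fails. Take C = ∅, T = {1}; then 1 ∈ (T ∪ C) ∪ T but 1 ∉ C ∩ (T ∪ C).

The sets are not equal: only the forward inclusion holds.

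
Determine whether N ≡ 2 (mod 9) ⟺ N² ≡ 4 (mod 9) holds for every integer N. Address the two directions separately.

The forward direction holds; the converse fails.

(→) Suppose N ≡ 2 (mod 9). Write N = 9j + 2. Then (9j + 2)² = 81j² + 36j + 4 = 9(9j² + 4j) + 4, so N² ≡ 4 (mod 9).

(←) This fails: take N = 7. Then 7² = 49 ≡ 4 (mod 9), yet 7 ≡ 7 (mod 9), not 2.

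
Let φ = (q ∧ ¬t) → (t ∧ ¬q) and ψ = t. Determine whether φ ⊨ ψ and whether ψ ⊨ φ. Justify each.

(→) This fails. Under t = F, q = F, the left side is true but the right side is false.

(←) Assume the antecedent. If t is true, (q ∧ ¬t) → (t ∧ ¬q) reduces to true regardless of the other variables. If t is false, the antecedent cannot hold. Either way (q ∧ ¬t) → (t ∧ ¬q) holds.

Only the reverse direction holds.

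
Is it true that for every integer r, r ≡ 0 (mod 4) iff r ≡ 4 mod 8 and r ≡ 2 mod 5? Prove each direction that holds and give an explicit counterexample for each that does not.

(⇒) This fails: r = 0 gives 0 ≡ 0 (mod 4) but 0 ≡ 0 (mod 8), so the conjunction on the right does not hold.

(⇐) Conversely, if r ≡ 4 (mod 8) and r ≡ 2 (mod 5), then by the Chinese remainder theorem r ≡ 12 (mod 40). Since 12 ≡ 0 (mod 4) and 4 ∣ 40, we get r ≡ 0 (mod 4).

Only the reverse direction holds.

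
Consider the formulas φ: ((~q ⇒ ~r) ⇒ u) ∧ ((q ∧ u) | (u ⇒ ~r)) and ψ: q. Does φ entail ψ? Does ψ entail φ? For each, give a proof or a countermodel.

(⟹) This fails. Under q = F, u = T, r = F, the left side is true but the right side is false.

(⟸) This fails. Under q = T, u = F, r = F, the left side is false but the right side is true.

Both directions fail.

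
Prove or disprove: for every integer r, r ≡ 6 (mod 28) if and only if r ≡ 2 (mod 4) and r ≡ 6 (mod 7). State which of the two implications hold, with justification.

Both implications hold.

(⇒) Suppose r ≡ 6 (mod 28); write r = 28j + 6. Since 4 ∣ 28, reducing mod 4 gives r ≡ 6 ≡ 2 (mod 4); since 7 ∣ 28, reducing mod 7 gives r ≡ 6 (mod 7).

(⇐) Conversely, if r ≡ 2 (mod 4) and r ≡ 6 (mod 7), then by the Chinese remainder theorem r ≡ 6 (mod 28). This is exactly r ≡ 6 (mod 28).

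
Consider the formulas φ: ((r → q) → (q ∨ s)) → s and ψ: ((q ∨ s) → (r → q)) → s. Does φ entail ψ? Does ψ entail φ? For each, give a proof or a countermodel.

(⇒) fails; (⇐) holds.

Forward direction. This fails. Under q = F, r = F, s = F, the left side is true but the right side is false.

Converse. Assume the antecedent. If q is true, the antecedent forces (q = T, r = F, s = T) or (q = T, r = T, s = T), and ((r → q) → (q ∨ s)) → s holds there. If q is false, the antecedent forces (q = F, r = F, s = T) or (q = F, r = T, s = T), and ((r → q) → (q ∨ s)) → s holds there. Either way ((r → q) → (q ∨ s)) → s holds.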